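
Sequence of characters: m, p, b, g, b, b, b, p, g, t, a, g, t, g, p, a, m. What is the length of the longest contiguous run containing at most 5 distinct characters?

15

[m] 1 distinct, len 1
[m, p] 2 distinct, len 2
[m, p, b] 3 distinct, len 3
[m, p, b, g] 4 distinct, len 4
[m, p, b, g, b] 4 distinct, len 5
[m, p, b, g, b, b] 4 distinct, len 6
[m, p, b, g, b, b, b] 4 distinct, len 7
[m, p, b, g, b, b, b, p] 4 distinct, len 8
[m, p, b, g, b, b, b, p, g] 4 distinct, len 9
[m, p, b, g, b, b, b, p, g, t] 5 distinct, len 10
[p, b, g, b, b, b, p, g, t, a] 5 distinct, len 10
[p, b, g, b, b, b, p, g, t, a, g] 5 distinct, len 11
[p, b, g, b, b, b, p, g, t, a, g, t] 5 distinct, len 12
[p, b, g, b, b, b, p, g, t, a, g, t, g] 5 distinct, len 13
[p, b, g, b, b, b, p, g, t, a, g, t, g, p] 5 distinct, len 14
[p, b, g, b, b, b, p, g, t, a, g, t, g, p, a] 5 distinct, len 15
[p, g, t, a, g, t, g, p, a, m] 5 distinct, len 10
Longest length with ≤5 distinct: 15.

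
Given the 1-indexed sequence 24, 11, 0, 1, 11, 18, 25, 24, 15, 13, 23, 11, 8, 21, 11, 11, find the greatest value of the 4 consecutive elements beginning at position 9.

Elements at indices 9..12: 15, 13, 23, 11
max(15, 13, 23, 11) = 23

23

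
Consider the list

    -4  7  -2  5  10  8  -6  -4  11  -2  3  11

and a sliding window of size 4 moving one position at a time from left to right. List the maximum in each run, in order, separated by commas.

7, 10, 10, 10, 10, 11, 11, 11, 11

[-4, 7, -2, 5] → max 7
[7, -2, 5, 10] → max 10
[-2, 5, 10, 8] → max 10
[5, 10, 8, -6] → max 10
[10, 8, -6, -4] → max 10
[8, -6, -4, 11] → max 11
[-6, -4, 11, -2] → max 11
[-4, 11, -2, 3] → max 11
[11, -2, 3, 11] → max 11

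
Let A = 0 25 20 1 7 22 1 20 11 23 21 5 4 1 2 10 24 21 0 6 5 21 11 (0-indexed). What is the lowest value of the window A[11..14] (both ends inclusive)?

Elements at indices 11..14: 5, 4, 1, 2
min(5, 4, 1, 2) = 1

1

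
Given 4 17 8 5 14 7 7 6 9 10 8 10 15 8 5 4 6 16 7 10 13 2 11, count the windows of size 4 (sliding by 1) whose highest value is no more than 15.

4 17 8 5 → max 17
17 8 5 14 → max 17
8 5 14 7 → max 14  ≤ 15 ✓
5 14 7 7 → max 14  ≤ 15 ✓
14 7 7 6 → max 14  ≤ 15 ✓
7 7 6 9 → max 9  ≤ 15 ✓
7 6 9 10 → max 10  ≤ 15 ✓
6 9 10 8 → max 10  ≤ 15 ✓
9 10 8 10 → max 10  ≤ 15 ✓
10 8 10 15 → max 15  ≤ 15 ✓
8 10 15 8 → max 15  ≤ 15 ✓
10 15 8 5 → max 15  ≤ 15 ✓
15 8 5 4 → max 15  ≤ 15 ✓
8 5 4 6 → max 8  ≤ 15 ✓
5 4 6 16 → max 16
4 6 16 7 → max 16
6 16 7 10 → max 16
16 7 10 13 → max 16
7 10 13 2 → max 13  ≤ 15 ✓
10 13 2 11 → max 13  ≤ 15 ✓
14 windows satisfy the condition.

14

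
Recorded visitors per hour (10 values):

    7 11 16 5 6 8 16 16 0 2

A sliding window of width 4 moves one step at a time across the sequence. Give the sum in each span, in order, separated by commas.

39, 38, 35, 35, 46, 40, 34

[7, 11, 16, 5] → sum 39
[11, 16, 5, 6] → sum 38
[16, 5, 6, 8] → sum 35
[5, 6, 8, 16] → sum 35
[6, 8, 16, 16] → sum 46
[8, 16, 16, 0] → sum 40
[16, 16, 0, 2] → sum 34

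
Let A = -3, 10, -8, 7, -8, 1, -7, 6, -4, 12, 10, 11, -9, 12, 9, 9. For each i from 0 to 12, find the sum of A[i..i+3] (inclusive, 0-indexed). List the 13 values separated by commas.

Sliding a size-4 window across the 16 values:
-3 10 -8 7 → sum 6
10 -8 7 -8 → sum 1
-8 7 -8 1 → sum -8
7 -8 1 -7 → sum -7
-8 1 -7 6 → sum -8
1 -7 6 -4 → sum -4
-7 6 -4 12 → sum 7
6 -4 12 10 → sum 24
-4 12 10 11 → sum 29
12 10 11 -9 → sum 24
10 11 -9 12 → sum 24
11 -9 12 9 → sum 23
-9 12 9 9 → sum 21

6, 1, -8, -7, -8, -4, 7, 24, 29, 24, 24, 23, 21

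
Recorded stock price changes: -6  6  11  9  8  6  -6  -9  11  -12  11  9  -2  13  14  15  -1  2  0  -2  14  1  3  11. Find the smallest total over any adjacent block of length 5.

-6 6 11 9 8 → sum 28
6 11 9 8 6 → sum 40
11 9 8 6 -6 → sum 28
9 8 6 -6 -9 → sum 8
8 6 -6 -9 11 → sum 10
6 -6 -9 11 -12 → sum -10
-6 -9 11 -12 11 → sum -5
-9 11 -12 11 9 → sum 10
11 -12 11 9 -2 → sum 17
-12 11 9 -2 13 → sum 19
11 9 -2 13 14 → sum 45
9 -2 13 14 15 → sum 49
-2 13 14 15 -1 → sum 39
13 14 15 -1 2 → sum 43
14 15 -1 2 0 → sum 30
15 -1 2 0 -2 → sum 14
-1 2 0 -2 14 → sum 13
2 0 -2 14 1 → sum 15
0 -2 14 1 3 → sum 16
-2 14 1 3 11 → sum 27
Smallest of these is -10.

-10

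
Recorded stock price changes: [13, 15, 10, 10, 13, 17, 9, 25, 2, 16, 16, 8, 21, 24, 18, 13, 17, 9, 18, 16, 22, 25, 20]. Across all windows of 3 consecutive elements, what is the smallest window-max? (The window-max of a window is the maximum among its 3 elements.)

(13, 15, 10) → max 15
(15, 10, 10) → max 15
(10, 10, 13) → max 13
(10, 13, 17) → max 17
(13, 17, 9) → max 17
(17, 9, 25) → max 25
(9, 25, 2) → max 25
(25, 2, 16) → max 25
(2, 16, 16) → max 16
(16, 16, 8) → max 16
(16, 8, 21) → max 21
(8, 21, 24) → max 24
(21, 24, 18) → max 24
(24, 18, 13) → max 24
(18, 13, 17) → max 18
(13, 17, 9) → max 17
(17, 9, 18) → max 18
(9, 18, 16) → max 18
(18, 16, 22) → max 22
(16, 22, 25) → max 25
(22, 25, 20) → max 25
Smallest of these is 13.

13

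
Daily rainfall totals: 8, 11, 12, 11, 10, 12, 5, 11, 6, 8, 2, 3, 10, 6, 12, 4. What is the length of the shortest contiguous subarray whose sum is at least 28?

3

add 8: running sum 8 < 28
add 11: running sum 19 < 28
add 12: shortest ending here [8, 11, 12] sum 31, len 3
add 11: shortest ending here [11, 12, 11] sum 34, len 3
add 10: shortest ending here [12, 11, 10] sum 33, len 3
add 12: shortest ending here [11, 10, 12] sum 33, len 3
add 5: shortest ending here [11, 10, 12, 5] sum 38, len 4
add 11: shortest ending here [12, 5, 11] sum 28, len 3
add 6: shortest ending here [12, 5, 11, 6] sum 34, len 4
add 8: shortest ending here [5, 11, 6, 8] sum 30, len 4
add 2: shortest ending here [5, 11, 6, 8, 2] sum 32, len 5
add 3: shortest ending here [11, 6, 8, 2, 3] sum 30, len 5
add 10: shortest ending here [6, 8, 2, 3, 10] sum 29, len 5
add 6: shortest ending here [8, 2, 3, 10, 6] sum 29, len 5
add 12: shortest ending here [10, 6, 12] sum 28, len 3
add 4: shortest ending here [10, 6, 12, 4] sum 32, len 4
Shortest qualifying length: 3.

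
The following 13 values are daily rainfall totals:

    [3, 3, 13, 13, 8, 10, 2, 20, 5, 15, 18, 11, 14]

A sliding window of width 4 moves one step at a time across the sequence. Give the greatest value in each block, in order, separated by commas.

3 3 13 13 → max 13
3 13 13 8 → max 13
13 13 8 10 → max 13
13 8 10 2 → max 13
8 10 2 20 → max 20
10 2 20 5 → max 20
2 20 5 15 → max 20
20 5 15 18 → max 20
5 15 18 11 → max 18
15 18 11 14 → max 18

13, 13, 13, 13, 20, 20, 20, 20, 18, 18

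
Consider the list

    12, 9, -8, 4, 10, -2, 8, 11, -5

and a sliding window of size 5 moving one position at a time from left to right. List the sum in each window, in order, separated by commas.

27, 13, 12, 31, 22

[12, 9, -8, 4, 10] → sum 27
[9, -8, 4, 10, -2] → sum 13
[-8, 4, 10, -2, 8] → sum 12
[4, 10, -2, 8, 11] → sum 31
[10, -2, 8, 11, -5] → sum 22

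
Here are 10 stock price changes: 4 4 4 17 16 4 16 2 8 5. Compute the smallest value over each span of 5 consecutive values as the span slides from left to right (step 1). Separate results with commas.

4, 4, 4, 2, 2, 2

Sliding a size-5 window across the 10 values:
4 4 4 17 16 → min 4
4 4 17 16 4 → min 4
4 17 16 4 16 → min 4
17 16 4 16 2 → min 2
16 4 16 2 8 → min 2
4 16 2 8 5 → min 2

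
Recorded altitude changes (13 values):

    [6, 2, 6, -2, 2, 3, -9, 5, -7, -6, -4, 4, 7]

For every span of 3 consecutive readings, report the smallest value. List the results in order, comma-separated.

Sliding a size-3 window across the 13 values:
[6, 2, 6] → min 2
[2, 6, -2] → min -2
[6, -2, 2] → min -2
[-2, 2, 3] → min -2
[2, 3, -9] → min -9
[3, -9, 5] → min -9
[-9, 5, -7] → min -9
[5, -7, -6] → min -7
[-7, -6, -4] → min -7
[-6, -4, 4] → min -6
[-4, 4, 7] → min -4

2, -2, -2, -2, -9, -9, -9, -7, -7, -6, -4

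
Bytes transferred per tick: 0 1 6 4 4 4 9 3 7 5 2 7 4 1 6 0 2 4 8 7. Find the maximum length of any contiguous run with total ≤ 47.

[0] sum 0 len 1
[0, 1] sum 1 len 2
[0, 1, 6] sum 7 len 3
[0, 1, 6, 4] sum 11 len 4
[0, 1, 6, 4, 4] sum 15 len 5
[0, 1, 6, 4, 4, 4] sum 19 len 6
[0, 1, 6, 4, 4, 4, 9] sum 28 len 7
[0, 1, 6, 4, 4, 4, 9, 3] sum 31 len 8
[0, 1, 6, 4, 4, 4, 9, 3, 7] sum 38 len 9
[0, 1, 6, 4, 4, 4, 9, 3, 7, 5] sum 43 len 10
[0, 1, 6, 4, 4, 4, 9, 3, 7, 5, 2] sum 45 len 11
[4, 4, 4, 9, 3, 7, 5, 2, 7] sum 45 len 9
[4, 4, 9, 3, 7, 5, 2, 7, 4] sum 45 len 9
[4, 4, 9, 3, 7, 5, 2, 7, 4, 1] sum 46 len 10
[9, 3, 7, 5, 2, 7, 4, 1, 6] sum 44 len 9
[9, 3, 7, 5, 2, 7, 4, 1, 6, 0] sum 44 len 10
[9, 3, 7, 5, 2, 7, 4, 1, 6, 0, 2] sum 46 len 11
[3, 7, 5, 2, 7, 4, 1, 6, 0, 2, 4] sum 41 len 11
[7, 5, 2, 7, 4, 1, 6, 0, 2, 4, 8] sum 46 len 11
[5, 2, 7, 4, 1, 6, 0, 2, 4, 8, 7] sum 46 len 11
Longest length seen: 11.

11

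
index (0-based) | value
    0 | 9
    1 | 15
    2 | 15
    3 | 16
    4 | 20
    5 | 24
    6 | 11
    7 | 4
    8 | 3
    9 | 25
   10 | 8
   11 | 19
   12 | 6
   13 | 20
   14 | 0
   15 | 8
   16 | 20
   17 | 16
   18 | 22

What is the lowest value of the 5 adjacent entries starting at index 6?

Elements at indices 6..10: 11, 4, 3, 25, 8
min(11, 4, 3, 25, 8) = 3

3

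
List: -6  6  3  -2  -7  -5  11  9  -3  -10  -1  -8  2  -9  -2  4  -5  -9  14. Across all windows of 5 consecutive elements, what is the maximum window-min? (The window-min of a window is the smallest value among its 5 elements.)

-6 6 3 -2 -7 → min -7
6 3 -2 -7 -5 → min -7
3 -2 -7 -5 11 → min -7
-2 -7 -5 11 9 → min -7
-7 -5 11 9 -3 → min -7
-5 11 9 -3 -10 → min -10
11 9 -3 -10 -1 → min -10
9 -3 -10 -1 -8 → min -10
-3 -10 -1 -8 2 → min -10
-10 -1 -8 2 -9 → min -10
-1 -8 2 -9 -2 → min -9
-8 2 -9 -2 4 → min -9
2 -9 -2 4 -5 → min -9
-9 -2 4 -5 -9 → min -9
-2 4 -5 -9 14 → min -9
Maximum of these is -7.

-7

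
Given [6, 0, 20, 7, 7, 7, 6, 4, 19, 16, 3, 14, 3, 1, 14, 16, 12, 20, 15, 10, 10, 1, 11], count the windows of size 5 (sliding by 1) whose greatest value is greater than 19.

8

6 0 20 7 7 → max 20  > 19 ✓
0 20 7 7 7 → max 20  > 19 ✓
20 7 7 7 6 → max 20  > 19 ✓
7 7 7 6 4 → max 7
7 7 6 4 19 → max 19
7 6 4 19 16 → max 19
6 4 19 16 3 → max 19
4 19 16 3 14 → max 19
19 16 3 14 3 → max 19
16 3 14 3 1 → max 16
3 14 3 1 14 → max 14
14 3 1 14 16 → max 16
3 1 14 16 12 → max 16
1 14 16 12 20 → max 20  > 19 ✓
14 16 12 20 15 → max 20  > 19 ✓
16 12 20 15 10 → max 20  > 19 ✓
12 20 15 10 10 → max 20  > 19 ✓
20 15 10 10 1 → max 20  > 19 ✓
15 10 10 1 11 → max 15
8 windows satisfy the condition.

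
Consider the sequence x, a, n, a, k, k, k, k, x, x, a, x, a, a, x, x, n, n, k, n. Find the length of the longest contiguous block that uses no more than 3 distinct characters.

13

[x] 1 distinct, len 1
[x, a] 2 distinct, len 2
[x, a, n] 3 distinct, len 3
[x, a, n, a] 3 distinct, len 4
[a, n, a, k] 3 distinct, len 4
[a, n, a, k, k] 3 distinct, len 5
[a, n, a, k, k, k] 3 distinct, len 6
[a, n, a, k, k, k, k] 3 distinct, len 7
[a, k, k, k, k, x] 3 distinct, len 6
[a, k, k, k, k, x, x] 3 distinct, len 7
[a, k, k, k, k, x, x, a] 3 distinct, len 8
[a, k, k, k, k, x, x, a, x] 3 distinct, len 9
[a, k, k, k, k, x, x, a, x, a] 3 distinct, len 10
[a, k, k, k, k, x, x, a, x, a, a] 3 distinct, len 11
[a, k, k, k, k, x, x, a, x, a, a, x] 3 distinct, len 12
[a, k, k, k, k, x, x, a, x, a, a, x, x] 3 distinct, len 13
[x, x, a, x, a, a, x, x, n] 3 distinct, len 9
[x, x, a, x, a, a, x, x, n, n] 3 distinct, len 10
[x, x, n, n, k] 3 distinct, len 5
[x, x, n, n, k, n] 3 distinct, len 6
Longest length with ≤3 distinct: 13.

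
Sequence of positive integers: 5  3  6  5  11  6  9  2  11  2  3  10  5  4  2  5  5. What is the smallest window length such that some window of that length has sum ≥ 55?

add 5: running sum 5 < 55
add 3: running sum 8 < 55
add 6: running sum 14 < 55
add 5: running sum 19 < 55
add 11: running sum 30 < 55
add 6: running sum 36 < 55
add 9: running sum 45 < 55
add 2: running sum 47 < 55
add 11: shortest ending here [5, 3, 6, 5, 11, 6, 9, 2, 11] sum 58, len 9
add 2: shortest ending here [3, 6, 5, 11, 6, 9, 2, 11, 2] sum 55, len 9
add 3: shortest ending here [6, 5, 11, 6, 9, 2, 11, 2, 3] sum 55, len 9
add 10: shortest ending here [5, 11, 6, 9, 2, 11, 2, 3, 10] sum 59, len 9
add 5: shortest ending here [11, 6, 9, 2, 11, 2, 3, 10, 5] sum 59, len 9
add 4: shortest ending here [11, 6, 9, 2, 11, 2, 3, 10, 5, 4] sum 63, len 10
add 2: shortest ending here [11, 6, 9, 2, 11, 2, 3, 10, 5, 4, 2] sum 65, len 11
add 5: shortest ending here [6, 9, 2, 11, 2, 3, 10, 5, 4, 2, 5] sum 59, len 11
add 5: shortest ending here [9, 2, 11, 2, 3, 10, 5, 4, 2, 5, 5] sum 58, len 11
Shortest qualifying length: 9.

9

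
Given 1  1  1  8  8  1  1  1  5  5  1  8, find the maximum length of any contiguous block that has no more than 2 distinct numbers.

[1] 1 distinct, len 1
[1, 1] 1 distinct, len 2
[1, 1, 1] 1 distinct, len 3
[1, 1, 1, 8] 2 distinct, len 4
[1, 1, 1, 8, 8] 2 distinct, len 5
[1, 1, 1, 8, 8, 1] 2 distinct, len 6
[1, 1, 1, 8, 8, 1, 1] 2 distinct, len 7
[1, 1, 1, 8, 8, 1, 1, 1] 2 distinct, len 8
[1, 1, 1, 5] 2 distinct, len 4
[1, 1, 1, 5, 5] 2 distinct, len 5
[1, 1, 1, 5, 5, 1] 2 distinct, len 6
[1, 8] 2 distinct, len 2
Longest length with ≤2 distinct: 8.

8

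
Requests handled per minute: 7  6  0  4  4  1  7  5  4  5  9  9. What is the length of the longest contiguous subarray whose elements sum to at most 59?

11

Extend to the right; shrink from the left whenever the sum exceeds 59:
[7] sum 7 len 1
[7, 6] sum 13 len 2
[7, 6, 0] sum 13 len 3
[7, 6, 0, 4] sum 17 len 4
[7, 6, 0, 4, 4] sum 21 len 5
[7, 6, 0, 4, 4, 1] sum 22 len 6
[7, 6, 0, 4, 4, 1, 7] sum 29 len 7
[7, 6, 0, 4, 4, 1, 7, 5] sum 34 len 8
[7, 6, 0, 4, 4, 1, 7, 5, 4] sum 38 len 9
[7, 6, 0, 4, 4, 1, 7, 5, 4, 5] sum 43 len 10
[7, 6, 0, 4, 4, 1, 7, 5, 4, 5, 9] sum 52 len 11
[6, 0, 4, 4, 1, 7, 5, 4, 5, 9, 9] sum 54 len 11
Longest length seen: 11.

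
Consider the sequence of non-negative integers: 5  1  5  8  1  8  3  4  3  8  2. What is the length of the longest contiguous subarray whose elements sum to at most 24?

Extend to the right; shrink from the left whenever the sum exceeds 24:
add 5: [5] sum 5, len 1
add 1: [5, 1] sum 6, len 2
add 5: [5, 1, 5] sum 11, len 3
add 8: [5, 1, 5, 8] sum 19, len 4
add 1: [5, 1, 5, 8, 1] sum 20, len 5
add 8: [1, 5, 8, 1, 8] sum 23, len 5
add 3: [8, 1, 8, 3] sum 20, len 4
add 4: [8, 1, 8, 3, 4] sum 24, len 5
add 3: [1, 8, 3, 4, 3] sum 19, len 5
add 8: [3, 4, 3, 8] sum 18, len 4
add 2: [3, 4, 3, 8, 2] sum 20, len 5
Longest length seen: 5.

5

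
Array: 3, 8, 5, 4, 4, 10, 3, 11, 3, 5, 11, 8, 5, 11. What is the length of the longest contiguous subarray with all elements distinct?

4

[3] len 1
[3, 8] len 2
[3, 8, 5] len 3
[3, 8, 5, 4] len 4
[4] len 1
[4, 10] len 2
[4, 10, 3] len 3
[4, 10, 3, 11] len 4
[11, 3] len 2
[11, 3, 5] len 3
[3, 5, 11] len 3
[3, 5, 11, 8] len 4
[11, 8, 5] len 3
[8, 5, 11] len 3
Longest all-distinct length: 4.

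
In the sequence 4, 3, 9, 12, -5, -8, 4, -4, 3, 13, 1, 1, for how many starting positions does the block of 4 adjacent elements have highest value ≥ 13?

[4, 3, 9, 12] → max 12
[3, 9, 12, -5] → max 12
[9, 12, -5, -8] → max 12
[12, -5, -8, 4] → max 12
[-5, -8, 4, -4] → max 4
[-8, 4, -4, 3] → max 4
[4, -4, 3, 13] → max 13  ≥ 13 ✓
[-4, 3, 13, 1] → max 13  ≥ 13 ✓
[3, 13, 1, 1] → max 13  ≥ 13 ✓
3 windows satisfy the condition.

3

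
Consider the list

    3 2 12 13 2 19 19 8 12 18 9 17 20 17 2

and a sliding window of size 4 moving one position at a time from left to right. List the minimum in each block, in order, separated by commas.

[3, 2, 12, 13] → min 2
[2, 12, 13, 2] → min 2
[12, 13, 2, 19] → min 2
[13, 2, 19, 19] → min 2
[2, 19, 19, 8] → min 2
[19, 19, 8, 12] → min 8
[19, 8, 12, 18] → min 8
[8, 12, 18, 9] → min 8
[12, 18, 9, 17] → min 9
[18, 9, 17, 20] → min 9
[9, 17, 20, 17] → min 9
[17, 20, 17, 2] → min 2

2, 2, 2, 2, 2, 8, 8, 8, 9, 9, 9, 2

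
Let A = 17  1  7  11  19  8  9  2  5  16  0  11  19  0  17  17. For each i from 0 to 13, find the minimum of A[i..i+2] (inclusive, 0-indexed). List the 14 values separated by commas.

Sliding a size-3 window across the 16 values:
(17, 1, 7) → min 1
(1, 7, 11) → min 1
(7, 11, 19) → min 7
(11, 19, 8) → min 8
(19, 8, 9) → min 8
(8, 9, 2) → min 2
(9, 2, 5) → min 2
(2, 5, 16) → min 2
(5, 16, 0) → min 0
(16, 0, 11) → min 0
(0, 11, 19) → min 0
(11, 19, 0) → min 0
(19, 0, 17) → min 0
(0, 17, 17) → min 0

1, 1, 7, 8, 8, 2, 2, 2, 0, 0, 0, 0, 0, 0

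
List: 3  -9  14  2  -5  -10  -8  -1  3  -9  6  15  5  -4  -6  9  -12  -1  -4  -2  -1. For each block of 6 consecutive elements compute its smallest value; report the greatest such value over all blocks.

-6

Window mins for each of the 16 positions:
(3, -9, 14, 2, -5, -10) → min -10
(-9, 14, 2, -5, -10, -8) → min -10
(14, 2, -5, -10, -8, -1) → min -10
(2, -5, -10, -8, -1, 3) → min -10
(-5, -10, -8, -1, 3, -9) → min -10
(-10, -8, -1, 3, -9, 6) → min -10
(-8, -1, 3, -9, 6, 15) → min -9
(-1, 3, -9, 6, 15, 5) → min -9
(3, -9, 6, 15, 5, -4) → min -9
(-9, 6, 15, 5, -4, -6) → min -9
(6, 15, 5, -4, -6, 9) → min -6
(15, 5, -4, -6, 9, -12) → min -12
(5, -4, -6, 9, -12, -1) → min -12
(-4, -6, 9, -12, -1, -4) → min -12
(-6, 9, -12, -1, -4, -2) → min -12
(9, -12, -1, -4, -2, -1) → min -12
Greatest of these is -6.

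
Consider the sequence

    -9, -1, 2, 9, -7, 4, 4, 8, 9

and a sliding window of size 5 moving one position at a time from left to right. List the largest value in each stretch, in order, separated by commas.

9, 9, 9, 9, 9

[-9, -1, 2, 9, -7] → max 9
[-1, 2, 9, -7, 4] → max 9
[2, 9, -7, 4, 4] → max 9
[9, -7, 4, 4, 8] → max 9
[-7, 4, 4, 8, 9] → max 9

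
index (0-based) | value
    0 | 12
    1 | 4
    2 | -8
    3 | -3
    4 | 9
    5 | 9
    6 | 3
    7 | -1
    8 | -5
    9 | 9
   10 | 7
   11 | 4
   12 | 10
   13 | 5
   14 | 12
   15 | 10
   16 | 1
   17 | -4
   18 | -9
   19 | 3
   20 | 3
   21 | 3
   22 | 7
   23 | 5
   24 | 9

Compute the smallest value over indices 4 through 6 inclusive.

Elements at indices 4..6: 9, 9, 3
min(9, 9, 3) = 3

3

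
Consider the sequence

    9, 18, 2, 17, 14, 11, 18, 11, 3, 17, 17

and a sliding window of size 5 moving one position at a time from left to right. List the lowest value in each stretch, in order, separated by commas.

2, 2, 2, 11, 3, 3, 3

(9, 18, 2, 17, 14) → min 2
(18, 2, 17, 14, 11) → min 2
(2, 17, 14, 11, 18) → min 2
(17, 14, 11, 18, 11) → min 11
(14, 11, 18, 11, 3) → min 3
(11, 18, 11, 3, 17) → min 3
(18, 11, 3, 17, 17) → min 3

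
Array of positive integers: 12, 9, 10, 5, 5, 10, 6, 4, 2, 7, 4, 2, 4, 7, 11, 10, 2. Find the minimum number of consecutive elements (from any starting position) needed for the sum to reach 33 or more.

4

add 12: running sum 12 < 33
add 9: running sum 21 < 33
add 10: running sum 31 < 33
add 5: shortest ending here [12, 9, 10, 5] sum 36, len 4
add 5: shortest ending here [12, 9, 10, 5, 5] sum 41, len 5
add 10: shortest ending here [9, 10, 5, 5, 10] sum 39, len 5
add 6: shortest ending here [10, 5, 5, 10, 6] sum 36, len 5
add 4: shortest ending here [10, 5, 5, 10, 6, 4] sum 40, len 6
add 2: shortest ending here [10, 5, 5, 10, 6, 4, 2] sum 42, len 7
add 7: shortest ending here [5, 10, 6, 4, 2, 7] sum 34, len 6
add 4: shortest ending here [10, 6, 4, 2, 7, 4] sum 33, len 6
add 2: shortest ending here [10, 6, 4, 2, 7, 4, 2] sum 35, len 7
add 4: shortest ending here [10, 6, 4, 2, 7, 4, 2, 4] sum 39, len 8
add 7: shortest ending here [6, 4, 2, 7, 4, 2, 4, 7] sum 36, len 8
add 11: shortest ending here [7, 4, 2, 4, 7, 11] sum 35, len 6
add 10: shortest ending here [2, 4, 7, 11, 10] sum 34, len 5
add 2: shortest ending here [4, 7, 11, 10, 2] sum 34, len 5
Shortest qualifying length: 4.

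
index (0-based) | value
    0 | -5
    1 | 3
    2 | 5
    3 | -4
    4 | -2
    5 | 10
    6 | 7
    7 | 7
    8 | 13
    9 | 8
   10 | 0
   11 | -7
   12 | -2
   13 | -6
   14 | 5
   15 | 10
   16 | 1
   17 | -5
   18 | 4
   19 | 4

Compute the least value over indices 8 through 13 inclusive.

-7

Elements at indices 8..13: 13, 8, 0, -7, -2, -6
min(13, 8, 0, -7, -2, -6) = -7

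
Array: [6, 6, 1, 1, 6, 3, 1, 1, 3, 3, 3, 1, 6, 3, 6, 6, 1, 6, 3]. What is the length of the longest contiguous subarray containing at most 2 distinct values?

7

add 6: window [6] (1 distinct), len 1
add 6: window [6, 6] (1 distinct), len 2
add 1: window [6, 6, 1] (2 distinct), len 3
add 1: window [6, 6, 1, 1] (2 distinct), len 4
add 6: window [6, 6, 1, 1, 6] (2 distinct), len 5
add 3: window [6, 3] (2 distinct), len 2
add 1: window [3, 1] (2 distinct), len 2
add 1: window [3, 1, 1] (2 distinct), len 3
add 3: window [3, 1, 1, 3] (2 distinct), len 4
add 3: window [3, 1, 1, 3, 3] (2 distinct), len 5
add 3: window [3, 1, 1, 3, 3, 3] (2 distinct), len 6
add 1: window [3, 1, 1, 3, 3, 3, 1] (2 distinct), len 7
add 6: window [1, 6] (2 distinct), len 2
add 3: window [6, 3] (2 distinct), len 2
add 6: window [6, 3, 6] (2 distinct), len 3
add 6: window [6, 3, 6, 6] (2 distinct), len 4
add 1: window [6, 6, 1] (2 distinct), len 3
add 6: window [6, 6, 1, 6] (2 distinct), len 4
add 3: window [6, 3] (2 distinct), len 2
Longest length with ≤2 distinct: 7.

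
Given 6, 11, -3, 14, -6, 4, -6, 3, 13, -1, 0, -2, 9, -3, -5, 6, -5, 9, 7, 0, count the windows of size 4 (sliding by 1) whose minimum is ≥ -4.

[6, 11, -3, 14] → min -3  ≥ -4 ✓
[11, -3, 14, -6] → min -6
[-3, 14, -6, 4] → min -6
[14, -6, 4, -6] → min -6
[-6, 4, -6, 3] → min -6
[4, -6, 3, 13] → min -6
[-6, 3, 13, -1] → min -6
[3, 13, -1, 0] → min -1  ≥ -4 ✓
[13, -1, 0, -2] → min -2  ≥ -4 ✓
[-1, 0, -2, 9] → min -2  ≥ -4 ✓
[0, -2, 9, -3] → min -3  ≥ -4 ✓
[-2, 9, -3, -5] → min -5
[9, -3, -5, 6] → min -5
[-3, -5, 6, -5] → min -5
[-5, 6, -5, 9] → min -5
[6, -5, 9, 7] → min -5
[-5, 9, 7, 0] → min -5
5 windows satisfy the condition.

5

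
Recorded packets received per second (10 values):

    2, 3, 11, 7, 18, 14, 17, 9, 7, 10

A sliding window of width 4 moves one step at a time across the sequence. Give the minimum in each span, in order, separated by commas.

2, 3, 7, 7, 9, 7, 7

(2, 3, 11, 7) → min 2
(3, 11, 7, 18) → min 3
(11, 7, 18, 14) → min 7
(7, 18, 14, 17) → min 7
(18, 14, 17, 9) → min 9
(14, 17, 9, 7) → min 7
(17, 9, 7, 10) → min 7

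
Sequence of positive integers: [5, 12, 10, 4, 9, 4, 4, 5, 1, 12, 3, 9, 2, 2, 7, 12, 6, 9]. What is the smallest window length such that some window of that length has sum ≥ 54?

9

add 5: running sum 5 < 54
add 12: running sum 17 < 54
add 10: running sum 27 < 54
add 4: running sum 31 < 54
add 9: running sum 40 < 54
add 4: running sum 44 < 54
add 4: running sum 48 < 54
add 5: running sum 53 < 54
end 8: [5, 12, 10, 4, 9, 4, 4, 5, 1] sum 54, len 9
end 9: [12, 10, 4, 9, 4, 4, 5, 1, 12] sum 61, len 9
end 10: [12, 10, 4, 9, 4, 4, 5, 1, 12, 3] sum 64, len 10
end 11: [10, 4, 9, 4, 4, 5, 1, 12, 3, 9] sum 61, len 10
end 12: [10, 4, 9, 4, 4, 5, 1, 12, 3, 9, 2] sum 63, len 11
end 13: [4, 9, 4, 4, 5, 1, 12, 3, 9, 2, 2] sum 55, len 11
end 14: [9, 4, 4, 5, 1, 12, 3, 9, 2, 2, 7] sum 58, len 11
end 15: [4, 5, 1, 12, 3, 9, 2, 2, 7, 12] sum 57, len 10
end 16: [1, 12, 3, 9, 2, 2, 7, 12, 6] sum 54, len 9
end 17: [12, 3, 9, 2, 2, 7, 12, 6, 9] sum 62, len 9
Shortest qualifying length: 9.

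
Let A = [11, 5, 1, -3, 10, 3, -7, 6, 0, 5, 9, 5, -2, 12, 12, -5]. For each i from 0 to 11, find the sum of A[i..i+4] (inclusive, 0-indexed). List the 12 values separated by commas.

Sliding a size-5 window across the 16 values:
[11, 5, 1, -3, 10] → sum 24
[5, 1, -3, 10, 3] → sum 16
[1, -3, 10, 3, -7] → sum 4
[-3, 10, 3, -7, 6] → sum 9
[10, 3, -7, 6, 0] → sum 12
[3, -7, 6, 0, 5] → sum 7
[-7, 6, 0, 5, 9] → sum 13
[6, 0, 5, 9, 5] → sum 25
[0, 5, 9, 5, -2] → sum 17
[5, 9, 5, -2, 12] → sum 29
[9, 5, -2, 12, 12] → sum 36
[5, -2, 12, 12, -5] → sum 22

24, 16, 4, 9, 12, 7, 13, 25, 17, 29, 36, 22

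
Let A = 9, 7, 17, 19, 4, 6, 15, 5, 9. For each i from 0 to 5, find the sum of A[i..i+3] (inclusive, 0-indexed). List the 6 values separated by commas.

52, 47, 46, 44, 30, 35

9 7 17 19 → sum 52
7 17 19 4 → sum 47
17 19 4 6 → sum 46
19 4 6 15 → sum 44
4 6 15 5 → sum 30
6 15 5 9 → sum 35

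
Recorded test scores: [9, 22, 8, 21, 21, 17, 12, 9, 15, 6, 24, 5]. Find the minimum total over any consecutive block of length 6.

Each size-6 window and its sum:
9 22 8 21 21 17 → sum 98
22 8 21 21 17 12 → sum 101
8 21 21 17 12 9 → sum 88
21 21 17 12 9 15 → sum 95
21 17 12 9 15 6 → sum 80
17 12 9 15 6 24 → sum 83
12 9 15 6 24 5 → sum 71
Minimum of these is 71.

71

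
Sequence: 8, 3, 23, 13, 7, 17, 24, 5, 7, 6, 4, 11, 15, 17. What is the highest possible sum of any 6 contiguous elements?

[8, 3, 23, 13, 7, 17] → sum 71
[3, 23, 13, 7, 17, 24] → sum 87
[23, 13, 7, 17, 24, 5] → sum 89
[13, 7, 17, 24, 5, 7] → sum 73
[7, 17, 24, 5, 7, 6] → sum 66
[17, 24, 5, 7, 6, 4] → sum 63
[24, 5, 7, 6, 4, 11] → sum 57
[5, 7, 6, 4, 11, 15] → sum 48
[7, 6, 4, 11, 15, 17] → sum 60
Highest of these is 89.

89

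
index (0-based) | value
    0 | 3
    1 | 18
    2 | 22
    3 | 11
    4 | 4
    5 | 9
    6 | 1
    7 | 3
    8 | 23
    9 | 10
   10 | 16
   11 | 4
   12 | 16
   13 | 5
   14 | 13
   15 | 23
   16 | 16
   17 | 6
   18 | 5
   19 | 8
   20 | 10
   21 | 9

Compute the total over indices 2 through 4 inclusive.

37

Elements at indices 2..4: 22, 11, 4
sum(22, 11, 4) = 37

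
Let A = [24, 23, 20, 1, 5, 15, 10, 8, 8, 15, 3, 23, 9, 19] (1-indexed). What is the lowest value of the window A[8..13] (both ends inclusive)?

Elements at indices 8..13: 8, 8, 15, 3, 23, 9
min(8, 8, 15, 3, 23, 9) = 3

3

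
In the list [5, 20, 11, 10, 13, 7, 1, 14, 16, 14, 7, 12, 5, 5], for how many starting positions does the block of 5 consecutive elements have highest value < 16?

[5, 20, 11, 10, 13] → max 20
[20, 11, 10, 13, 7] → max 20
[11, 10, 13, 7, 1] → max 13  < 16 ✓
[10, 13, 7, 1, 14] → max 14  < 16 ✓
[13, 7, 1, 14, 16] → max 16
[7, 1, 14, 16, 14] → max 16
[1, 14, 16, 14, 7] → max 16
[14, 16, 14, 7, 12] → max 16
[16, 14, 7, 12, 5] → max 16
[14, 7, 12, 5, 5] → max 14  < 16 ✓
3 windows satisfy the condition.

3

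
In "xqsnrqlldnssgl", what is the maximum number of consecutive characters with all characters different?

5

[x] len 1
[x, q] len 2
[x, q, s] len 3
[x, q, s, n] len 4
[x, q, s, n, r] len 5
[s, n, r, q] len 4
[s, n, r, q, l] len 5
[l] len 1
[l, d] len 2
[l, d, n] len 3
[l, d, n, s] len 4
[s] len 1
[s, g] len 2
[s, g, l] len 3
Longest all-distinct length: 5.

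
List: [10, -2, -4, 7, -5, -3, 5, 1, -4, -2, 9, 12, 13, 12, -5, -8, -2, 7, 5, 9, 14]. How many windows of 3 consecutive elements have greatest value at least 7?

(10, -2, -4) → max 10  ≥ 7 ✓
(-2, -4, 7) → max 7  ≥ 7 ✓
(-4, 7, -5) → max 7  ≥ 7 ✓
(7, -5, -3) → max 7  ≥ 7 ✓
(-5, -3, 5) → max 5
(-3, 5, 1) → max 5
(5, 1, -4) → max 5
(1, -4, -2) → max 1
(-4, -2, 9) → max 9  ≥ 7 ✓
(-2, 9, 12) → max 12  ≥ 7 ✓
(9, 12, 13) → max 13  ≥ 7 ✓
(12, 13, 12) → max 13  ≥ 7 ✓
(13, 12, -5) → max 13  ≥ 7 ✓
(12, -5, -8) → max 12  ≥ 7 ✓
(-5, -8, -2) → max -2
(-8, -2, 7) → max 7  ≥ 7 ✓
(-2, 7, 5) → max 7  ≥ 7 ✓
(7, 5, 9) → max 9  ≥ 7 ✓
(5, 9, 14) → max 14  ≥ 7 ✓
14 windows satisfy the condition.

14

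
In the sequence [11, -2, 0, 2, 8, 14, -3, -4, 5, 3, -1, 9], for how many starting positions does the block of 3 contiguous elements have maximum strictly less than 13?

7

(11, -2, 0) → max 11  < 13 ✓
(-2, 0, 2) → max 2  < 13 ✓
(0, 2, 8) → max 8  < 13 ✓
(2, 8, 14) → max 14
(8, 14, -3) → max 14
(14, -3, -4) → max 14
(-3, -4, 5) → max 5  < 13 ✓
(-4, 5, 3) → max 5  < 13 ✓
(5, 3, -1) → max 5  < 13 ✓
(3, -1, 9) → max 9  < 13 ✓
7 windows satisfy the condition.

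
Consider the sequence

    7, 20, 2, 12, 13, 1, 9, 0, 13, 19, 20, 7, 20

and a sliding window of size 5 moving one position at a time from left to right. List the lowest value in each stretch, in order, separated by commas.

2, 1, 1, 0, 0, 0, 0, 0, 7

7 20 2 12 13 → min 2
20 2 12 13 1 → min 1
2 12 13 1 9 → min 1
12 13 1 9 0 → min 0
13 1 9 0 13 → min 0
1 9 0 13 19 → min 0
9 0 13 19 20 → min 0
0 13 19 20 7 → min 0
13 19 20 7 20 → min 7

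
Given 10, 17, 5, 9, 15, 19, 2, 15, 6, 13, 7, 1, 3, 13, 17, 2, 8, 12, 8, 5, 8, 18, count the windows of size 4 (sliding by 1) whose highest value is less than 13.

3

10 17 5 9 → max 17
17 5 9 15 → max 17
5 9 15 19 → max 19
9 15 19 2 → max 19
15 19 2 15 → max 19
19 2 15 6 → max 19
2 15 6 13 → max 15
15 6 13 7 → max 15
6 13 7 1 → max 13
13 7 1 3 → max 13
7 1 3 13 → max 13
1 3 13 17 → max 17
3 13 17 2 → max 17
13 17 2 8 → max 17
17 2 8 12 → max 17
2 8 12 8 → max 12  < 13 ✓
8 12 8 5 → max 12  < 13 ✓
12 8 5 8 → max 12  < 13 ✓
8 5 8 18 → max 18
3 windows satisfy the condition.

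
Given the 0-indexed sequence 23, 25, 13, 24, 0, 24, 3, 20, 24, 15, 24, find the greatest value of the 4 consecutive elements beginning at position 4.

Elements at indices 4..7: 0, 24, 3, 20
max(0, 24, 3, 20) = 24

24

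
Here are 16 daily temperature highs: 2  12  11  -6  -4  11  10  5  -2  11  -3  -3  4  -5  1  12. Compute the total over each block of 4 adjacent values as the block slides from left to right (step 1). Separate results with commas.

Sliding a size-4 window across the 16 values:
(2, 12, 11, -6) → sum 19
(12, 11, -6, -4) → sum 13
(11, -6, -4, 11) → sum 12
(-6, -4, 11, 10) → sum 11
(-4, 11, 10, 5) → sum 22
(11, 10, 5, -2) → sum 24
(10, 5, -2, 11) → sum 24
(5, -2, 11, -3) → sum 11
(-2, 11, -3, -3) → sum 3
(11, -3, -3, 4) → sum 9
(-3, -3, 4, -5) → sum -7
(-3, 4, -5, 1) → sum -3
(4, -5, 1, 12) → sum 12

19, 13, 12, 11, 22, 24, 24, 11, 3, 9, -7, -3, 12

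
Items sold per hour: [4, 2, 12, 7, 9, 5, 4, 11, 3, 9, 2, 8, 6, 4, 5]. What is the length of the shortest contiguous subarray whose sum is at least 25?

add 4: running sum 4 < 25
add 2: running sum 6 < 25
add 12: running sum 18 < 25
end 3: [4, 2, 12, 7] sum 25, len 4
end 4: [12, 7, 9] sum 28, len 3
end 5: [12, 7, 9, 5] sum 33, len 4
end 6: [7, 9, 5, 4] sum 25, len 4
end 7: [9, 5, 4, 11] sum 29, len 4
end 8: [9, 5, 4, 11, 3] sum 32, len 5
end 9: [4, 11, 3, 9] sum 27, len 4
end 10: [11, 3, 9, 2] sum 25, len 4
end 11: [11, 3, 9, 2, 8] sum 33, len 5
end 12: [9, 2, 8, 6] sum 25, len 4
end 13: [9, 2, 8, 6, 4] sum 29, len 5
end 14: [2, 8, 6, 4, 5] sum 25, len 5
Shortest qualifying length: 3.

3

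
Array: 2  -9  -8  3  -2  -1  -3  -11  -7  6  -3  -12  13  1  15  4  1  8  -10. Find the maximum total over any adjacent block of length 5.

34

(2, -9, -8, 3, -2) → sum -14
(-9, -8, 3, -2, -1) → sum -17
(-8, 3, -2, -1, -3) → sum -11
(3, -2, -1, -3, -11) → sum -14
(-2, -1, -3, -11, -7) → sum -24
(-1, -3, -11, -7, 6) → sum -16
(-3, -11, -7, 6, -3) → sum -18
(-11, -7, 6, -3, -12) → sum -27
(-7, 6, -3, -12, 13) → sum -3
(6, -3, -12, 13, 1) → sum 5
(-3, -12, 13, 1, 15) → sum 14
(-12, 13, 1, 15, 4) → sum 21
(13, 1, 15, 4, 1) → sum 34
(1, 15, 4, 1, 8) → sum 29
(15, 4, 1, 8, -10) → sum 18
Maximum of these is 34.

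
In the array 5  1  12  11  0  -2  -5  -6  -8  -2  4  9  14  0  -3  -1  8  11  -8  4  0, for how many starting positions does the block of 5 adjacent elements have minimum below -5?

9

[5, 1, 12, 11, 0] → min 0
[1, 12, 11, 0, -2] → min -2
[12, 11, 0, -2, -5] → min -5
[11, 0, -2, -5, -6] → min -6  < -5 ✓
[0, -2, -5, -6, -8] → min -8  < -5 ✓
[-2, -5, -6, -8, -2] → min -8  < -5 ✓
[-5, -6, -8, -2, 4] → min -8  < -5 ✓
[-6, -8, -2, 4, 9] → min -8  < -5 ✓
[-8, -2, 4, 9, 14] → min -8  < -5 ✓
[-2, 4, 9, 14, 0] → min -2
[4, 9, 14, 0, -3] → min -3
[9, 14, 0, -3, -1] → min -3
[14, 0, -3, -1, 8] → min -3
[0, -3, -1, 8, 11] → min -3
[-3, -1, 8, 11, -8] → min -8  < -5 ✓
[-1, 8, 11, -8, 4] → min -8  < -5 ✓
[8, 11, -8, 4, 0] → min -8  < -5 ✓
9 windows satisfy the condition.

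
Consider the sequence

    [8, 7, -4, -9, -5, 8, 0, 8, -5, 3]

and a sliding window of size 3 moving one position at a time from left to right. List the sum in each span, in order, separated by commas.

(8, 7, -4) → sum 11
(7, -4, -9) → sum -6
(-4, -9, -5) → sum -18
(-9, -5, 8) → sum -6
(-5, 8, 0) → sum 3
(8, 0, 8) → sum 16
(0, 8, -5) → sum 3
(8, -5, 3) → sum 6

11, -6, -18, -6, 3, 16, 3, 6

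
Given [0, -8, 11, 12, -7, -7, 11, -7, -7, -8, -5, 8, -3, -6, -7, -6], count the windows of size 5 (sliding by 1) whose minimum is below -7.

0 -8 11 12 -7 → min -8  < -7 ✓
-8 11 12 -7 -7 → min -8  < -7 ✓
11 12 -7 -7 11 → min -7
12 -7 -7 11 -7 → min -7
-7 -7 11 -7 -7 → min -7
-7 11 -7 -7 -8 → min -8  < -7 ✓
11 -7 -7 -8 -5 → min -8  < -7 ✓
-7 -7 -8 -5 8 → min -8  < -7 ✓
-7 -8 -5 8 -3 → min -8  < -7 ✓
-8 -5 8 -3 -6 → min -8  < -7 ✓
-5 8 -3 -6 -7 → min -7
8 -3 -6 -7 -6 → min -7
7 windows satisfy the condition.

7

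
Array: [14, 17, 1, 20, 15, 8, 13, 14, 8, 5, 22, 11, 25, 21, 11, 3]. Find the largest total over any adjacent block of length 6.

95

(14, 17, 1, 20, 15, 8) → sum 75
(17, 1, 20, 15, 8, 13) → sum 74
(1, 20, 15, 8, 13, 14) → sum 71
(20, 15, 8, 13, 14, 8) → sum 78
(15, 8, 13, 14, 8, 5) → sum 63
(8, 13, 14, 8, 5, 22) → sum 70
(13, 14, 8, 5, 22, 11) → sum 73
(14, 8, 5, 22, 11, 25) → sum 85
(8, 5, 22, 11, 25, 21) → sum 92
(5, 22, 11, 25, 21, 11) → sum 95
(22, 11, 25, 21, 11, 3) → sum 93
Largest of these is 95.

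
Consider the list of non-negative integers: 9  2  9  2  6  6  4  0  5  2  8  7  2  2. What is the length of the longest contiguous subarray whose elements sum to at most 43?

Extend to the right; shrink from the left whenever the sum exceeds 43:
→ 9: sum 9, len 1
→ 2: sum 11, len 2
→ 9: sum 20, len 3
→ 2: sum 22, len 4
→ 6: sum 28, len 5
→ 6: sum 34, len 6
→ 4: sum 38, len 7
→ 0: sum 38, len 8
→ 5: sum 43, len 9
→ 2 (dropped 9): sum 36, len 9
→ 8 (dropped 2): sum 42, len 9
→ 7 (dropped 9): sum 40, len 9
→ 2: sum 42, len 10
→ 2 (dropped 2): sum 42, len 10
Longest length seen: 10.

10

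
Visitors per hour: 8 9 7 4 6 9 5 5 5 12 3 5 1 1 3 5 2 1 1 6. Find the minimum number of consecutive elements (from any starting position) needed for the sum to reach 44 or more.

add 8: running sum 8 < 44
add 9: running sum 17 < 44
add 7: running sum 24 < 44
add 4: running sum 28 < 44
add 6: running sum 34 < 44
add 9: running sum 43 < 44
end 6: [8, 9, 7, 4, 6, 9, 5] sum 48, len 7
end 7: [9, 7, 4, 6, 9, 5, 5] sum 45, len 7
end 8: [9, 7, 4, 6, 9, 5, 5, 5] sum 50, len 8
end 9: [4, 6, 9, 5, 5, 5, 12] sum 46, len 7
end 10: [6, 9, 5, 5, 5, 12, 3] sum 45, len 7
end 11: [9, 5, 5, 5, 12, 3, 5] sum 44, len 7
end 12: [9, 5, 5, 5, 12, 3, 5, 1] sum 45, len 8
end 13: [9, 5, 5, 5, 12, 3, 5, 1, 1] sum 46, len 9
end 14: [9, 5, 5, 5, 12, 3, 5, 1, 1, 3] sum 49, len 10
end 15: [5, 5, 5, 12, 3, 5, 1, 1, 3, 5] sum 45, len 10
end 16: [5, 5, 5, 12, 3, 5, 1, 1, 3, 5, 2] sum 47, len 11
end 17: [5, 5, 5, 12, 3, 5, 1, 1, 3, 5, 2, 1] sum 48, len 12
end 18: [5, 5, 12, 3, 5, 1, 1, 3, 5, 2, 1, 1] sum 44, len 12
end 19: [5, 12, 3, 5, 1, 1, 3, 5, 2, 1, 1, 6] sum 45, len 12
Shortest qualifying length: 7.

7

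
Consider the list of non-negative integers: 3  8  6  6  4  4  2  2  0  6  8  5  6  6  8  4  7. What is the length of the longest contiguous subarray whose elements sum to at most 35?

9

add 3: [3] sum 3, len 1
add 8: [3, 8] sum 11, len 2
add 6: [3, 8, 6] sum 17, len 3
add 6: [3, 8, 6, 6] sum 23, len 4
add 4: [3, 8, 6, 6, 4] sum 27, len 5
add 4: [3, 8, 6, 6, 4, 4] sum 31, len 6
add 2: [3, 8, 6, 6, 4, 4, 2] sum 33, len 7
add 2: [3, 8, 6, 6, 4, 4, 2, 2] sum 35, len 8
add 0: [3, 8, 6, 6, 4, 4, 2, 2, 0] sum 35, len 9
add 6: [6, 6, 4, 4, 2, 2, 0, 6] sum 30, len 8
add 8: [6, 4, 4, 2, 2, 0, 6, 8] sum 32, len 8
add 5: [4, 4, 2, 2, 0, 6, 8, 5] sum 31, len 8
add 6: [4, 2, 2, 0, 6, 8, 5, 6] sum 33, len 8
add 6: [2, 2, 0, 6, 8, 5, 6, 6] sum 35, len 8
add 8: [8, 5, 6, 6, 8] sum 33, len 5
add 4: [5, 6, 6, 8, 4] sum 29, len 5
add 7: [6, 6, 8, 4, 7] sum 31, len 5
Longest length seen: 9.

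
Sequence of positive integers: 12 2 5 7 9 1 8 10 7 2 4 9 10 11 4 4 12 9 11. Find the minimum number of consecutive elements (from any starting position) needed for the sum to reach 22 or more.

3

add 12: running sum 12 < 22
add 2: running sum 14 < 22
add 5: running sum 19 < 22
end 3: [12, 2, 5, 7] sum 26, len 4
end 4: [2, 5, 7, 9] sum 23, len 4
end 5: [5, 7, 9, 1] sum 22, len 4
end 6: [7, 9, 1, 8] sum 25, len 4
end 7: [9, 1, 8, 10] sum 28, len 4
end 8: [8, 10, 7] sum 25, len 3
end 9: [8, 10, 7, 2] sum 27, len 4
end 10: [10, 7, 2, 4] sum 23, len 4
end 11: [7, 2, 4, 9] sum 22, len 4
end 12: [4, 9, 10] sum 23, len 3
end 13: [9, 10, 11] sum 30, len 3
end 14: [10, 11, 4] sum 25, len 3
end 15: [10, 11, 4, 4] sum 29, len 4
end 16: [11, 4, 4, 12] sum 31, len 4
end 17: [4, 12, 9] sum 25, len 3
end 18: [12, 9, 11] sum 32, len 3
Shortest qualifying length: 3.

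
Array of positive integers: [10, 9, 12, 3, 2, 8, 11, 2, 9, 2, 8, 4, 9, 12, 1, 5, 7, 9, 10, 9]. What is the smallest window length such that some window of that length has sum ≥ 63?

9

add 10: running sum 10 < 63
add 9: running sum 19 < 63
add 12: running sum 31 < 63
add 3: running sum 34 < 63
add 2: running sum 36 < 63
add 8: running sum 44 < 63
add 11: running sum 55 < 63
add 2: running sum 57 < 63
add 9: shortest ending here [10, 9, 12, 3, 2, 8, 11, 2, 9] sum 66, len 9
add 2: shortest ending here [10, 9, 12, 3, 2, 8, 11, 2, 9, 2] sum 68, len 10
add 8: shortest ending here [9, 12, 3, 2, 8, 11, 2, 9, 2, 8] sum 66, len 10
add 4: shortest ending here [9, 12, 3, 2, 8, 11, 2, 9, 2, 8, 4] sum 70, len 11
add 9: shortest ending here [12, 3, 2, 8, 11, 2, 9, 2, 8, 4, 9] sum 70, len 11
add 12: shortest ending here [8, 11, 2, 9, 2, 8, 4, 9, 12] sum 65, len 9
add 1: shortest ending here [8, 11, 2, 9, 2, 8, 4, 9, 12, 1] sum 66, len 10
add 5: shortest ending here [11, 2, 9, 2, 8, 4, 9, 12, 1, 5] sum 63, len 10
add 7: shortest ending here [11, 2, 9, 2, 8, 4, 9, 12, 1, 5, 7] sum 70, len 11
add 9: shortest ending here [9, 2, 8, 4, 9, 12, 1, 5, 7, 9] sum 66, len 10
add 10: shortest ending here [8, 4, 9, 12, 1, 5, 7, 9, 10] sum 65, len 9
add 9: shortest ending here [4, 9, 12, 1, 5, 7, 9, 10, 9] sum 66, len 9
Shortest qualifying length: 9.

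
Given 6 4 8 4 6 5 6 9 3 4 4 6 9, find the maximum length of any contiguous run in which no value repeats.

[6] len 1
[6, 4] len 2
[6, 4, 8] len 3
[8, 4] len 2
[8, 4, 6] len 3
[8, 4, 6, 5] len 4
[5, 6] len 2
[5, 6, 9] len 3
[5, 6, 9, 3] len 4
[5, 6, 9, 3, 4] len 5
[4] len 1
[4, 6] len 2
[4, 6, 9] len 3
Longest all-distinct length: 5.

5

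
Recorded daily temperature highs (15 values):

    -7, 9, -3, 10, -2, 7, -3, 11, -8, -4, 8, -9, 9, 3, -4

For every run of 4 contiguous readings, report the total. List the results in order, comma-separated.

9, 14, 12, 12, 13, 7, -4, 7, -13, 4, 11, -1

[-7, 9, -3, 10] → sum 9
[9, -3, 10, -2] → sum 14
[-3, 10, -2, 7] → sum 12
[10, -2, 7, -3] → sum 12
[-2, 7, -3, 11] → sum 13
[7, -3, 11, -8] → sum 7
[-3, 11, -8, -4] → sum -4
[11, -8, -4, 8] → sum 7
[-8, -4, 8, -9] → sum -13
[-4, 8, -9, 9] → sum 4
[8, -9, 9, 3] → sum 11
[-9, 9, 3, -4] → sum -1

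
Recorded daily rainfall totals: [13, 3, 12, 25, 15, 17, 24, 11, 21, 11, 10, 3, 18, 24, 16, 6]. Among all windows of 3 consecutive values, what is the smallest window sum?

24

[13, 3, 12] → sum 28
[3, 12, 25] → sum 40
[12, 25, 15] → sum 52
[25, 15, 17] → sum 57
[15, 17, 24] → sum 56
[17, 24, 11] → sum 52
[24, 11, 21] → sum 56
[11, 21, 11] → sum 43
[21, 11, 10] → sum 42
[11, 10, 3] → sum 24
[10, 3, 18] → sum 31
[3, 18, 24] → sum 45
[18, 24, 16] → sum 58
[24, 16, 6] → sum 46
Smallest of these is 24.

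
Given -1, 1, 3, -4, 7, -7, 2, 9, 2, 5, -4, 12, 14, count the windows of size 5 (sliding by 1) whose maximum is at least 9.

6

-1 1 3 -4 7 → max 7
1 3 -4 7 -7 → max 7
3 -4 7 -7 2 → max 7
-4 7 -7 2 9 → max 9  ≥ 9 ✓
7 -7 2 9 2 → max 9  ≥ 9 ✓
-7 2 9 2 5 → max 9  ≥ 9 ✓
2 9 2 5 -4 → max 9  ≥ 9 ✓
9 2 5 -4 12 → max 12  ≥ 9 ✓
2 5 -4 12 14 → max 14  ≥ 9 ✓
6 windows satisfy the condition.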